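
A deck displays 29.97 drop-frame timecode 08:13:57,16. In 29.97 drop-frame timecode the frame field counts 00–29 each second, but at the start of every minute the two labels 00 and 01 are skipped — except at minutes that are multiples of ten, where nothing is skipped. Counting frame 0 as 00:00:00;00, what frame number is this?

888238

Complete 10-minute blocks: 49, each 17982 frames → 881118.
Remaining 3 whole minutes in the current block: 1800 + 2 × 1798 = 5396 frames.
Within the current minute: 57 × 30 + 16 − 2 = 1724 (labels ;00/;01 skipped at this minute). Total = 881118 + 5396 + 1724 = 888238.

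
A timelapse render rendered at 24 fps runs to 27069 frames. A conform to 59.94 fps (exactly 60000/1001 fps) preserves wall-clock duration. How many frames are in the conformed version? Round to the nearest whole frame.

Frames at target rate = 27069 × (60000/1001) / (24) = 9667500/143 ≈ 67604.895.
Nearest whole frame: 67605.

67605 frames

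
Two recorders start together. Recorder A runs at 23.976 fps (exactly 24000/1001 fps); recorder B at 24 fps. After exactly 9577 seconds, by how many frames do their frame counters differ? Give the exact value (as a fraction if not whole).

A emits 24000/1001 × 9577 = 229848000/1001 frames; B emits 24 × 9577 = 229848.
Difference = 229848/1001 frames (≈ 229.6184); B is ahead of A.

229848/1001 frames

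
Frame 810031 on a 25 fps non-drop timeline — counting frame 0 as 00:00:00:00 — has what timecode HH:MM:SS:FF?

810031 ÷ 25 = 32401 full seconds, remainder 6 frames.
32401 s = 9 h 0 min 1 s.
Timecode: 09:00:01:06.

09:00:01:06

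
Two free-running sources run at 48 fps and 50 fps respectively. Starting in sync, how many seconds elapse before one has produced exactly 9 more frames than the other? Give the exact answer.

The gap grows by |50 − 48| = 2 frames per second.
Time for a 9-frame gap: 9 ÷ (2) = 4.5 s.

4.5 seconds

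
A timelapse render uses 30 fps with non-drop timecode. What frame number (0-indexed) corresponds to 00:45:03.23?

81113

Total seconds to the label: (0 × 3600 + 45 × 60 + 3) = 2703.
Frame index = 2703 × 30 + 23 = 81113.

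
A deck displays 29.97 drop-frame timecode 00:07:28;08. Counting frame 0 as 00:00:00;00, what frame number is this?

13434

Complete 10-minute blocks: 0, each 17982 frames → 0.
Remaining 7 whole minutes in the current block: 1800 + 6 × 1798 = 12588 frames.
Within the current minute: 28 × 30 + 8 − 2 = 846 (labels ;00/;01 skipped at this minute). Total = 0 + 12588 + 846 = 13434.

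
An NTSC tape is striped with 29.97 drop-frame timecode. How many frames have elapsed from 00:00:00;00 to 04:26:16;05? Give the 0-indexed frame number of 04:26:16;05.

Complete 10-minute blocks: 26, each 17982 frames → 467532.
Remaining 6 whole minutes in the current block: 1800 + 5 × 1798 = 10790 frames.
Within the current minute: 16 × 30 + 5 − 2 = 483 (labels ;00/;01 skipped at this minute). Total = 467532 + 10790 + 483 = 478805.

478805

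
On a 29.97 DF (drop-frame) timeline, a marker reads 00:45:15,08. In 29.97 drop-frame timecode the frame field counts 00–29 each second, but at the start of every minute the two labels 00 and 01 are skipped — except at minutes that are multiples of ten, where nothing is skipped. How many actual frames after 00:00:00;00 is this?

As if non-drop at 30 labels/s: (0 × 3600 + 45 × 60 + 15) × 30 + 8 = 81458.
Minute boundaries passed: 45; those not divisible by 10: 45 − 4 = 41; dropped labels = 2 × 41 = 82.
Actual frame index = 81458 − 82 = 81376.

81376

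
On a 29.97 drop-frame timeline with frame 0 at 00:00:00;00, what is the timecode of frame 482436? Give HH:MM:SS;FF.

Each 10-minute DF block holds 10 × 60 × 30 − 9 × 2 = 17982 frames. 482436 ÷ 17982 → 26 full blocks, remainder 14904.
Within the partial block the first minute is 1800 frames and each further minute 1798, so 8 further minute boundaries passed. Total skipped labels = 18 × 26 + 2 × 8 = 484.
Non-drop label index = 482436 + 484 = 482920; at 30 labels/s that is 04:28:17:10, i.e. DF 04:28:17;10.

04:28:17;10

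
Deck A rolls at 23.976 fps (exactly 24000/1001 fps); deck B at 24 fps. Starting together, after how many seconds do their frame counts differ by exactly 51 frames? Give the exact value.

The gap grows by |24 − 24000/1001| = 24/1001 frames per second.
Time for a 51-frame gap: 51 ÷ (24/1001) = 2127.125 s.

2127.125 seconds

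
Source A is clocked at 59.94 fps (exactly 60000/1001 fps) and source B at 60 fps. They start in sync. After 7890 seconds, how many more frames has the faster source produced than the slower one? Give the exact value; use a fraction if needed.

473400/1001 frames

A emits 60000/1001 × 7890 = 473400000/1001 frames; B emits 60 × 7890 = 473400.
Difference = 473400/1001 frames (≈ 472.9271); B is ahead of A.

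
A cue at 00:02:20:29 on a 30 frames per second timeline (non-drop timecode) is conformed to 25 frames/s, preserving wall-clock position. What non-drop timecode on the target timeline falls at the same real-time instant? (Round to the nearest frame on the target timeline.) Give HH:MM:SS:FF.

00:02:20:24

Source frame index: (0×3600 + 2×60 + 20) × 30 + 29 = 4229.
Real time: 4229 / (30) = 4229/30 s.
Target frame: (4229/30) × (25) = 21145/6 ≈ 3524.167 → 3524.
At 25 labels/s: frame 3524 → 00:02:20:24.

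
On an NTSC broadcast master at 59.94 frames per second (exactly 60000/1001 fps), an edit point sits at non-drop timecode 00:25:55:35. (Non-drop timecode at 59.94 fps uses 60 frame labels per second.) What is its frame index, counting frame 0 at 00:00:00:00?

frame 93335

Total seconds to the label: (0 × 3600 + 25 × 60 + 55) = 1555.
Frame index = 1555 × 60 + 35 = 93335.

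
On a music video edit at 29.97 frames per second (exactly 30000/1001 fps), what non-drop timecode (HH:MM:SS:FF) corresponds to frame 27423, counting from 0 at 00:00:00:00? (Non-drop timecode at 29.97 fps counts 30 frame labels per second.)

00:15:14:03

27423 ÷ 30 = 914 full seconds, remainder 3 frames.
914 s = 0 h 15 min 14 s.
Timecode: 00:15:14:03.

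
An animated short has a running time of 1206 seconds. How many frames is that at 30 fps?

36180 frames

Frames = 1206 × 30 = 36180.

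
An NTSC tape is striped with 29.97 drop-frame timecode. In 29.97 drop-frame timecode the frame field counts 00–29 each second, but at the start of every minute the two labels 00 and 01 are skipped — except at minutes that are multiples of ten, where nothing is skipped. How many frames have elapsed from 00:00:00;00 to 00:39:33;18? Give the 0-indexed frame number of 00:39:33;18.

As if non-drop at 30 labels/s: (0 × 3600 + 39 × 60 + 33) × 30 + 18 = 71208.
Minute boundaries passed: 39; those not divisible by 10: 39 − 3 = 36; dropped labels = 2 × 36 = 72.
Actual frame index = 71208 − 72 = 71136.

71136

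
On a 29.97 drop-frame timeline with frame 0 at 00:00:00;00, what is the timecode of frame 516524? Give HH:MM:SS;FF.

Each 10-minute DF block holds 10 × 60 × 30 − 9 × 2 = 17982 frames. 516524 ÷ 17982 → 28 full blocks, remainder 13028.
Within the partial block the first minute is 1800 frames and each further minute 1798, so 7 further minute boundaries passed. Total skipped labels = 18 × 28 + 2 × 7 = 518.
Non-drop label index = 516524 + 518 = 517042; at 30 labels/s that is 04:47:14:22, i.e. DF 04:47:14;22.

04:47:14;22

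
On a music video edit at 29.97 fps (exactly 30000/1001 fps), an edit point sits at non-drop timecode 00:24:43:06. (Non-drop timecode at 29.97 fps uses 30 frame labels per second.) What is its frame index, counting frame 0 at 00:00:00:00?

frame 44496

Total seconds to the label: (0 × 3600 + 24 × 60 + 43) = 1483.
Frame index = 1483 × 30 + 6 = 44496.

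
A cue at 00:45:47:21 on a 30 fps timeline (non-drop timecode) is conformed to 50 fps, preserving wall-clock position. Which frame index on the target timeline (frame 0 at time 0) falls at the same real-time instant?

frame 137385

Source frame index: (0×3600 + 45×60 + 47) × 30 + 21 = 82431.
Real time: 82431 / (30) = 27477/10 s.
Target frame: (27477/10) × (50) = 137385.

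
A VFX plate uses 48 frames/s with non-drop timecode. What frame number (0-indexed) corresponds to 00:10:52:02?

frame 31298

Total seconds to the label: (0 × 3600 + 10 × 60 + 52) = 652.
Frame index = 652 × 48 + 2 = 31298.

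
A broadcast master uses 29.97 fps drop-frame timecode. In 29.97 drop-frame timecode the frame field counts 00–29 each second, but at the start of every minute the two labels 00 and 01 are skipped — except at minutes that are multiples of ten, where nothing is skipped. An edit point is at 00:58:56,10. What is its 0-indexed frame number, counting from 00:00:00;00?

As if non-drop at 30 labels/s: (0 × 3600 + 58 × 60 + 56) × 30 + 10 = 106090.
Minute boundaries passed: 58; those not divisible by 10: 58 − 5 = 53; dropped labels = 2 × 53 = 106.
Actual frame index = 106090 − 106 = 105984.

105984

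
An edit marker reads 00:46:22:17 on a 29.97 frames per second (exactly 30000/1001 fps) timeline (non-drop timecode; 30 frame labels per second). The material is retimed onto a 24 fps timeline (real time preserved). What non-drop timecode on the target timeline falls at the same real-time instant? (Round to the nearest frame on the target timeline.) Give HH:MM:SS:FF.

00:46:25:08

Source frame index: (0×3600 + 46×60 + 22) × 30 + 17 = 83477.
Real time: 83477 / (30000/1001) = 83560477/30000 s.
Target frame: (83560477/30000) × (24) = 83560477/1250 ≈ 66848.382 → 66848.
At 24 labels/s: frame 66848 → 00:46:25:08.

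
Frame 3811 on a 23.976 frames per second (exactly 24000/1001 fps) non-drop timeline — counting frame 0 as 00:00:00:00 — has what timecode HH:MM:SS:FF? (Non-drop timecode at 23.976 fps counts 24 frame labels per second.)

3811 ÷ 24 = 158 full seconds, remainder 19 frames.
158 s = 0 h 2 min 38 s.
Timecode: 00:02:38:19.

00:02:38:19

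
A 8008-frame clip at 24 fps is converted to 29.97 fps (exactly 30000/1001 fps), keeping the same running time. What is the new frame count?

10000 frames

Target frames = source frames × (target rate / source rate) = 8008 × (30000/1001)/(24) = 8008 × 1250/1001 = 10000.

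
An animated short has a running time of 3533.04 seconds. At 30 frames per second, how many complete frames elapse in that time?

105991 frames

Frames = 3533.04 × 30 = 529956/5 ≈ 105991.2000.
Complete frames: 105991.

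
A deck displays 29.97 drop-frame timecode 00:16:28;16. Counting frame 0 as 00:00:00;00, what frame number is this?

29626

As if non-drop at 30 labels/s: (0 × 3600 + 16 × 60 + 28) × 30 + 16 = 29656.
Minute boundaries passed: 16; those not divisible by 10: 16 − 1 = 15; dropped labels = 2 × 15 = 30.
Actual frame index = 29656 − 30 = 29626.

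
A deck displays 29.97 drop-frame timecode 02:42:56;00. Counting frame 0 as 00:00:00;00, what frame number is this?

292988

Complete 10-minute blocks: 16, each 17982 frames → 287712.
Remaining 2 whole minutes in the current block: 1800 + 1 × 1798 = 3598 frames.
Within the current minute: 56 × 30 + 0 − 2 = 1678 (labels ;00/;01 skipped at this minute). Total = 287712 + 3598 + 1678 = 292988.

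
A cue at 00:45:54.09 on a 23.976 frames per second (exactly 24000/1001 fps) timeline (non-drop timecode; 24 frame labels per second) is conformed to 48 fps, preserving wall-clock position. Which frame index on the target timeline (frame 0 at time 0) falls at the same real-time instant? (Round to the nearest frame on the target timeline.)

Source frame index: (0×3600 + 45×60 + 54) × 24 + 9 = 66105.
Real time: 66105 / (24000/1001) = 4411407/1600 s.
Target frame: (4411407/1600) × (48) = 13234221/100 ≈ 132342.210 → 132342.

frame 132342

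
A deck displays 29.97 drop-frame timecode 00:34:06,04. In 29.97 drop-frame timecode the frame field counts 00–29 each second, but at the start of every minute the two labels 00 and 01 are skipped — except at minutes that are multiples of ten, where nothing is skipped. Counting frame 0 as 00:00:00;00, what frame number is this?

61322

As if non-drop at 30 labels/s: (0 × 3600 + 34 × 60 + 6) × 30 + 4 = 61384.
Minute boundaries passed: 34; those not divisible by 10: 34 − 3 = 31; dropped labels = 2 × 31 = 62.
Actual frame index = 61384 − 62 = 61322.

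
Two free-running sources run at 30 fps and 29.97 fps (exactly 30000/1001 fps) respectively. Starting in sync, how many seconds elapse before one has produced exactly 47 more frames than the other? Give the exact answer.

The gap grows by |30000/1001 − 30| = 30/1001 frames per second.
Time for a 47-frame gap: 47 ÷ (30/1001) = 47047/30 s.

47047/30 seconds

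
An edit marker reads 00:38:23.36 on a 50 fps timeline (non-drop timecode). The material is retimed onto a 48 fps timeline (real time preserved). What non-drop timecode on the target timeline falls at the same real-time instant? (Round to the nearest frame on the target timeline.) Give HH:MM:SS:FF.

00:38:23:35

Source frame index: (0×3600 + 38×60 + 23) × 50 + 36 = 115186.
Real time: 115186 / (50) = 57593/25 s.
Target frame: (57593/25) × (48) = 2764464/25 ≈ 110578.560 → 110579.
At 48 labels/s: frame 110579 → 00:38:23:35.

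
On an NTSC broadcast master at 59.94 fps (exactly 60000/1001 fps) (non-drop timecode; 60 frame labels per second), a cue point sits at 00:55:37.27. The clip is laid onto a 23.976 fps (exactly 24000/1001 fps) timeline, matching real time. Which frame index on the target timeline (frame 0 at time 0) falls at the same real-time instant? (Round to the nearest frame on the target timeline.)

frame 80099

Source frame index: (0×3600 + 55×60 + 37) × 60 + 27 = 200247.
Real time: 200247 / (60000/1001) = 66815749/20000 s.
Target frame: (66815749/20000) × (24000/1001) = 400494/5 ≈ 80098.800 → 80099.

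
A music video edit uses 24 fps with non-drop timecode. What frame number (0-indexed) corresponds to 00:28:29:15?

Total seconds to the label: (0 × 3600 + 28 × 60 + 29) = 1709.
Frame index = 1709 × 24 + 15 = 41031.

41031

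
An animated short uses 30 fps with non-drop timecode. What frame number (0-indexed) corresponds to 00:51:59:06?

93576

Total seconds to the label: (0 × 3600 + 51 × 60 + 59) = 3119.
Frame index = 3119 × 30 + 6 = 93576.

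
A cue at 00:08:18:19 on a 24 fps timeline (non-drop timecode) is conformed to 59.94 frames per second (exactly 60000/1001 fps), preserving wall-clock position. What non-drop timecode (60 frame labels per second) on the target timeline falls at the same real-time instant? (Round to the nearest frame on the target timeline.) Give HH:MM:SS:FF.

Source frame index: (0×3600 + 8×60 + 18) × 24 + 19 = 11971.
Real time: 11971 / (24) = 11971/24 s.
Target frame: (11971/24) × (60000/1001) = 29927500/1001 ≈ 29897.602 → 29898.
At 60 labels/s: frame 29898 → 00:08:18:18.

00:08:18:18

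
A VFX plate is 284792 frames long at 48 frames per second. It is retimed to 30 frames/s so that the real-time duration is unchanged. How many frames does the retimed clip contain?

177995 frames

Target frames = source frames × (target rate / source rate) = 284792 × (30)/(48) = 284792 × 5/8 = 177995.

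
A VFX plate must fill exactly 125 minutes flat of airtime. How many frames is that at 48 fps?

360000 frames

125 min = 7500 s.
Frames = 7500 × 48 = 360000.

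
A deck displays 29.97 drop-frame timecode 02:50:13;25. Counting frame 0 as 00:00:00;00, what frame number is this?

Complete 10-minute blocks: 17, each 17982 frames → 305694.
Remaining 0 whole minutes in the current block: 0 frames.
Within the current minute: 13 × 30 + 25 = 415. Total = 305694 + 0 + 415 = 306109.

306109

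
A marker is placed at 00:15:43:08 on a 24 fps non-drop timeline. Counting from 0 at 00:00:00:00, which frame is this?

frame 22640

Total seconds to the label: (0 × 3600 + 15 × 60 + 43) = 943.
Frame index = 943 × 24 + 8 = 22640.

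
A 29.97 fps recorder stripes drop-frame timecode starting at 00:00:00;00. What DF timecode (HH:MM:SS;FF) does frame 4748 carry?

00:02:38;12

Each 10-minute DF block holds 10 × 60 × 30 − 9 × 2 = 17982 frames. 4748 ÷ 17982 → 0 full blocks, remainder 4748.
Within the partial block the first minute is 1800 frames and each further minute 1798, so 2 further minute boundaries passed. Total skipped labels = 18 × 0 + 2 × 2 = 4.
Non-drop label index = 4748 + 4 = 4752; at 30 labels/s that is 00:02:38:12, i.e. DF 00:02:38;12.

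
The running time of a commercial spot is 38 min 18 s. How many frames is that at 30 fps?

38 min 18 s = 2298 s.
Frames = 2298 × 30 = 68940.

68940 frames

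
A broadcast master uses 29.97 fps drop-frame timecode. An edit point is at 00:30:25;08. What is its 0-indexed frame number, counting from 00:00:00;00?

As if non-drop at 30 labels/s: (0 × 3600 + 30 × 60 + 25) × 30 + 8 = 54758.
Minute boundaries passed: 30; those not divisible by 10: 30 − 3 = 27; dropped labels = 2 × 27 = 54.
Actual frame index = 54758 − 54 = 54704.

54704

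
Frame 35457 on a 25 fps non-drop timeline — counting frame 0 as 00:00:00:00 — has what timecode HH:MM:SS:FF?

35457 ÷ 25 = 1418 full seconds, remainder 7 frames.
1418 s = 0 h 23 min 38 s.
Timecode: 00:23:38:07.

00:23:38:07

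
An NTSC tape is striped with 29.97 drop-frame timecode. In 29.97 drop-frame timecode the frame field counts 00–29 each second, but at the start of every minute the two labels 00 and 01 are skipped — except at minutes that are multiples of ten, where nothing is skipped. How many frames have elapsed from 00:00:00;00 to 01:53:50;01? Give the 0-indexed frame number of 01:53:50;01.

Complete 10-minute blocks: 11, each 17982 frames → 197802.
Remaining 3 whole minutes in the current block: 1800 + 2 × 1798 = 5396 frames.
Within the current minute: 50 × 30 + 1 − 2 = 1499 (labels ;00/;01 skipped at this minute). Total = 197802 + 5396 + 1499 = 204697.

204697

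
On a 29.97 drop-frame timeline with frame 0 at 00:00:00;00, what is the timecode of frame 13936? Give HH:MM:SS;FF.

00:07:45;00

Each 10-minute DF block holds 10 × 60 × 30 − 9 × 2 = 17982 frames. 13936 ÷ 17982 → 0 full blocks, remainder 13936.
Within the partial block the first minute is 1800 frames and each further minute 1798, so 7 further minute boundaries passed. Total skipped labels = 18 × 0 + 2 × 7 = 14.
Non-drop label index = 13936 + 14 = 13950; at 30 labels/s that is 00:07:45:00, i.e. DF 00:07:45;00.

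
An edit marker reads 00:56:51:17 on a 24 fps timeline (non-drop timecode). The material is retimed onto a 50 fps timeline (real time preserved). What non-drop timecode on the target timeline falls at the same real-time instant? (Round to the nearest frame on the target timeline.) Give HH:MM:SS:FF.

Source frame index: (0×3600 + 56×60 + 51) × 24 + 17 = 81881.
Real time: 81881 / (24) = 81881/24 s.
Target frame: (81881/24) × (50) = 2047025/12 ≈ 170585.417 → 170585.
At 50 labels/s: frame 170585 → 00:56:51:35.

00:56:51:35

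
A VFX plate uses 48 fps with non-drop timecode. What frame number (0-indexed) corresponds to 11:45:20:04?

frame 2031364

Total seconds to the label: (11 × 3600 + 45 × 60 + 20) = 42320.
Frame index = 42320 × 48 + 4 = 2031364.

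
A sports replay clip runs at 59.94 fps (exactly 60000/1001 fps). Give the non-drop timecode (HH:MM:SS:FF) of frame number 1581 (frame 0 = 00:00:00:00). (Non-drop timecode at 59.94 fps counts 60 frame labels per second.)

1581 ÷ 60 = 26 full seconds, remainder 21 frames.
26 s = 0 h 0 min 26 s.
Timecode: 00:00:26:21.

00:00:26:21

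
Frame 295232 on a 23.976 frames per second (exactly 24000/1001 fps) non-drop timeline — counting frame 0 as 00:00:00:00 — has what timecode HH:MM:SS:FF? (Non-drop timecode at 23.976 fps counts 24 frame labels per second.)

295232 ÷ 24 = 12301 full seconds, remainder 8 frames.
12301 s = 3 h 25 min 1 s.
Timecode: 03:25:01:08.

03:25:01:08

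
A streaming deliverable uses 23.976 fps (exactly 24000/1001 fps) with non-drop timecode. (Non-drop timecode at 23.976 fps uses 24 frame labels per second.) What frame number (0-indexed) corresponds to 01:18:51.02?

Total seconds to the label: (1 × 3600 + 18 × 60 + 51) = 4731.
Frame index = 4731 × 24 + 2 = 113546.

113546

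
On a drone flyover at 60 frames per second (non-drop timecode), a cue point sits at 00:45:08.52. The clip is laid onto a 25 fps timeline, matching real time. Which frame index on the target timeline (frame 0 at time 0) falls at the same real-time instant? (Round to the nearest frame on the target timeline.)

Source frame index: (0×3600 + 45×60 + 8) × 60 + 52 = 162532.
Real time: 162532 / (60) = 40633/15 s.
Target frame: (40633/15) × (25) = 203165/3 ≈ 67721.667 → 67722.

frame 67722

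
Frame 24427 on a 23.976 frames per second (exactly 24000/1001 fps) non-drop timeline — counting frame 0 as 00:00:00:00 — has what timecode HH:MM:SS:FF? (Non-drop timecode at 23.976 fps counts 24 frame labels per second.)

00:16:57:19

24427 ÷ 24 = 1017 full seconds, remainder 19 frames.
1017 s = 0 h 16 min 57 s.
Timecode: 00:16:57:19.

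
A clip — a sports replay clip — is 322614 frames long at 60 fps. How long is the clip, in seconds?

5376.9 seconds

Running time = 322614 / (60) = 5376.9 s.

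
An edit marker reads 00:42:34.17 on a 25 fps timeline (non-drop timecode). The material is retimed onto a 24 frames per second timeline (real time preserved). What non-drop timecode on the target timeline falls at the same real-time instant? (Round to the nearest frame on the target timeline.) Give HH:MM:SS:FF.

00:42:34:16

Source frame index: (0×3600 + 42×60 + 34) × 25 + 17 = 63867.
Real time: 63867 / (25) = 63867/25 s.
Target frame: (63867/25) × (24) = 1532808/25 ≈ 61312.320 → 61312.
At 24 labels/s: frame 61312 → 00:42:34:16.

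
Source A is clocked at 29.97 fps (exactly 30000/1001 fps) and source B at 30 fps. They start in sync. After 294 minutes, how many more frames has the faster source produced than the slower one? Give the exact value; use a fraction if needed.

294 min = 17640 s.
A emits 30000/1001 × 17640 = 75600000/143 frames; B emits 30 × 17640 = 529200.
Difference = 75600/143 frames (≈ 528.6713); B is ahead of A.

75600/143 frames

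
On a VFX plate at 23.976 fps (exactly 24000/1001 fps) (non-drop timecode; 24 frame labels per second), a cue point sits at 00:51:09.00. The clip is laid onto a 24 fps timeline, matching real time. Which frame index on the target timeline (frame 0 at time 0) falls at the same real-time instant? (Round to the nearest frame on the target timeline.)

Source frame index: (0×3600 + 51×60 + 9) × 24 + 0 = 73656.
Real time: 73656 / (24000/1001) = 3072069/1000 s.
Target frame: (3072069/1000) × (24) = 9216207/125 ≈ 73729.656 → 73730.

frame 73730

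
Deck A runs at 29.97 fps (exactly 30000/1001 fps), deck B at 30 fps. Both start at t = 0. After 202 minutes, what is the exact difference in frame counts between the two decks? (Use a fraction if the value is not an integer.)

202 min = 12120 s.
A emits 30000/1001 × 12120 = 363600000/1001 frames; B emits 30 × 12120 = 363600.
Difference = 363600/1001 frames (≈ 363.2368); B is ahead of A.

363600/1001 frames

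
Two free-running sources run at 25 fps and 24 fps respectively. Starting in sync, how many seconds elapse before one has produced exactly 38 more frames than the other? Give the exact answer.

38 seconds

The gap grows by |24 − 25| = 1 frame per second.
Time for a 38-frame gap: 38 ÷ (1) = 38 s.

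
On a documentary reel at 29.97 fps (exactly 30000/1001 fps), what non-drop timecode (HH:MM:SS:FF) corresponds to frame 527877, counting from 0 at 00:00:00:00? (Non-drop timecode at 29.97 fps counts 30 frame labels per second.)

527877 ÷ 30 = 17595 full seconds, remainder 27 frames.
17595 s = 4 h 53 min 15 s.
Timecode: 04:53:15:27.

04:53:15:27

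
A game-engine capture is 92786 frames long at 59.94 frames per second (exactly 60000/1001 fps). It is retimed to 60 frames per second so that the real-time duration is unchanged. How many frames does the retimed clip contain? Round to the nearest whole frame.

92879 frames

Frames at target rate = 92786 × (60) / (60000/1001) = 46439393/500 ≈ 92878.786.
Nearest whole frame: 92879.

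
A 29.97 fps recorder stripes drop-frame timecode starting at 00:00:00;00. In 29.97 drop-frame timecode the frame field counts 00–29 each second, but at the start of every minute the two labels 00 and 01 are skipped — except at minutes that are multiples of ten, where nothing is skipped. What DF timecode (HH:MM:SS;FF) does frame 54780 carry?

Each 10-minute DF block holds 10 × 60 × 30 − 9 × 2 = 17982 frames. 54780 ÷ 17982 → 3 full blocks, remainder 834.
Within the partial block the first minute is 1800 frames and each further minute 1798, so 0 further minute boundaries passed. Total skipped labels = 18 × 3 + 2 × 0 = 54.
Non-drop label index = 54780 + 54 = 54834; at 30 labels/s that is 00:30:27:24, i.e. DF 00:30:27;24.

00:30:27;24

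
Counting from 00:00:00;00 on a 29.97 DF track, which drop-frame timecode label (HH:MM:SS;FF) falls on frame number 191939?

Ten DF minutes hold 17982 frames, so frame 191939 lies in block 10 (frames 179820–197801) with 12119 frames into that block.
The block's first minute is 1800 frames and the rest 1798 each; 12119 frames reaches minute 6, so 10 × 18 + 6 × 2 = 192 labels have been skipped so far.
Adding those back, label number 191939 + 192 = 192131 at 30 labels/s is 6404 s + 11 f = 1 h 46 min 44 s frame 11, i.e. 01:46:44;11.

01:46:44;11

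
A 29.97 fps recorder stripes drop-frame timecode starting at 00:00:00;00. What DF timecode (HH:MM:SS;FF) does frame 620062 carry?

Each 10-minute DF block holds 10 × 60 × 30 − 9 × 2 = 17982 frames. 620062 ÷ 17982 → 34 full blocks, remainder 8674.
Within the partial block the first minute is 1800 frames and each further minute 1798, so 4 further minute boundaries passed. Total skipped labels = 18 × 34 + 2 × 4 = 620.
Non-drop label index = 620062 + 620 = 620682; at 30 labels/s that is 05:44:49:12, i.e. DF 05:44:49;12.

05:44:49;12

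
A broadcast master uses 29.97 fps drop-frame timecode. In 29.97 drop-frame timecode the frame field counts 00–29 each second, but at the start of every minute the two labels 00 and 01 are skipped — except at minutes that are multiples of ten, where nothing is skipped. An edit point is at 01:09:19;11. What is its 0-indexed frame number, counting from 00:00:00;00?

Complete 10-minute blocks: 6, each 17982 frames → 107892.
Remaining 9 whole minutes in the current block: 1800 + 8 × 1798 = 16184 frames.
Within the current minute: 19 × 30 + 11 − 2 = 579 (labels ;00/;01 skipped at this minute). Total = 107892 + 16184 + 579 = 124655.

124655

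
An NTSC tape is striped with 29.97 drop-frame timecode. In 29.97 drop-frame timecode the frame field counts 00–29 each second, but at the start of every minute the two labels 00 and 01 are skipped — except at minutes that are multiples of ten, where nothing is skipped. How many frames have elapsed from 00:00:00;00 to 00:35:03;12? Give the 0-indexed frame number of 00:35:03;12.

63038

As if non-drop at 30 labels/s: (0 × 3600 + 35 × 60 + 3) × 30 + 12 = 63102.
Minute boundaries passed: 35; those not divisible by 10: 35 − 3 = 32; dropped labels = 2 × 32 = 64.
Actual frame index = 63102 − 64 = 63038.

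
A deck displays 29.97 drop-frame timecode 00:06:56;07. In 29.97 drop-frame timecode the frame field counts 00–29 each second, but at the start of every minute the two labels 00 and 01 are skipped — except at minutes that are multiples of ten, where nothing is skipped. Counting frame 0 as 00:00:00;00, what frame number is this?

Complete 10-minute blocks: 0, each 17982 frames → 0.
Remaining 6 whole minutes in the current block: 1800 + 5 × 1798 = 10790 frames.
Within the current minute: 56 × 30 + 7 − 2 = 1685 (labels ;00/;01 skipped at this minute). Total = 0 + 10790 + 1685 = 12475.

12475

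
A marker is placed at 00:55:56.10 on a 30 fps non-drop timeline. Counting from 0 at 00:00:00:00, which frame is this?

100690

Total seconds to the label: (0 × 3600 + 55 × 60 + 56) = 3356.
Frame index = 3356 × 30 + 10 = 100690.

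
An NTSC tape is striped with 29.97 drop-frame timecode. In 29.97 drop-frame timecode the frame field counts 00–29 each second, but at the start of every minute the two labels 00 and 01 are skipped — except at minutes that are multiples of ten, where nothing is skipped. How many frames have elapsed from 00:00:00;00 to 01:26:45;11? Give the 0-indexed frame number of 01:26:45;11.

156005

As if non-drop at 30 labels/s: (1 × 3600 + 26 × 60 + 45) × 30 + 11 = 156161.
Minute boundaries passed: 86; those not divisible by 10: 86 − 8 = 78; dropped labels = 2 × 78 = 156.
Actual frame index = 156161 − 156 = 156005.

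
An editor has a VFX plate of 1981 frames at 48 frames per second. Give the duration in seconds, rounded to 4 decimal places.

Running time = 1981 × 1/48 = 1981/48 s ≈ 41.2708 s.

41.2708 seconds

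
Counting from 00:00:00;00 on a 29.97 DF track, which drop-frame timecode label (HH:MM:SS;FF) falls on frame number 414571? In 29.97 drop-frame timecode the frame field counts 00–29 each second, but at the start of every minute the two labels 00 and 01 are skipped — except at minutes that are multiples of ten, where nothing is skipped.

03:50:32;25

Ten DF minutes hold 17982 frames, so frame 414571 lies in block 23 (frames 413586–431567) with 985 frames into that block.
The block's first minute is 1800 frames and the rest 1798 each; 985 frames reaches minute 0, so 23 × 18 + 0 × 2 = 414 labels have been skipped so far.
Adding those back, label number 414571 + 414 = 414985 at 30 labels/s is 13832 s + 25 f = 3 h 50 min 32 s frame 25, i.e. 03:50:32;25.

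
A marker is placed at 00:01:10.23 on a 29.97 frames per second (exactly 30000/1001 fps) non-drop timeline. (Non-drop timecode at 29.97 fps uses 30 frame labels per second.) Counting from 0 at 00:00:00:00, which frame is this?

Total seconds to the label: (0 × 3600 + 1 × 60 + 10) = 70.
Frame index = 70 × 30 + 23 = 2123.

frame 2123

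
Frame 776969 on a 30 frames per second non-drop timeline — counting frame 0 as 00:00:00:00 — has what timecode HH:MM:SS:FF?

07:11:38:29

776969 ÷ 30 = 25898 full seconds, remainder 29 frames.
25898 s = 7 h 11 min 38 s.
Timecode: 07:11:38:29.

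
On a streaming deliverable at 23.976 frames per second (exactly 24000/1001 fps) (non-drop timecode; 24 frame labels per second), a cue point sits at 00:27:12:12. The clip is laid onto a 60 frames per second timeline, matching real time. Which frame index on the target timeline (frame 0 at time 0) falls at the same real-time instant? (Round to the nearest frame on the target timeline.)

frame 98048

Source frame index: (0×3600 + 27×60 + 12) × 24 + 12 = 39180.
Real time: 39180 / (24000/1001) = 653653/400 s.
Target frame: (653653/400) × (60) = 1960959/20 ≈ 98047.950 → 98048.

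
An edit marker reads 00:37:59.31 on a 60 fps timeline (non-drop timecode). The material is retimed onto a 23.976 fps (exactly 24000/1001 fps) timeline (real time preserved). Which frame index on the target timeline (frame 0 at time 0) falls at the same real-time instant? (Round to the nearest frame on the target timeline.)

frame 54654

Source frame index: (0×3600 + 37×60 + 59) × 60 + 31 = 136771.
Real time: 136771 / (60) = 136771/60 s.
Target frame: (136771/60) × (24000/1001) = 54708400/1001 ≈ 54653.746 → 54654.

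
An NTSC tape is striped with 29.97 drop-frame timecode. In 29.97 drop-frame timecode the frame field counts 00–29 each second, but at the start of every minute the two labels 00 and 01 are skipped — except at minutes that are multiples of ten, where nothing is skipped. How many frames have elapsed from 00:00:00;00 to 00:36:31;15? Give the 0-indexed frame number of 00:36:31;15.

65679

As if non-drop at 30 labels/s: (0 × 3600 + 36 × 60 + 31) × 30 + 15 = 65745.
Minute boundaries passed: 36; those not divisible by 10: 36 − 3 = 33; dropped labels = 2 × 33 = 66.
Actual frame index = 65745 − 66 = 65679.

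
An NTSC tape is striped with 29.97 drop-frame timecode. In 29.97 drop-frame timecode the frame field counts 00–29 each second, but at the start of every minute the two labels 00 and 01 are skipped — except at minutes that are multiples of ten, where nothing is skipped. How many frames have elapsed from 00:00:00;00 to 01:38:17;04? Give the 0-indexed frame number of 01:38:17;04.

176736

As if non-drop at 30 labels/s: (1 × 3600 + 38 × 60 + 17) × 30 + 4 = 176914.
Minute boundaries passed: 98; those not divisible by 10: 98 − 9 = 89; dropped labels = 2 × 89 = 178.
Actual frame index = 176914 − 178 = 176736.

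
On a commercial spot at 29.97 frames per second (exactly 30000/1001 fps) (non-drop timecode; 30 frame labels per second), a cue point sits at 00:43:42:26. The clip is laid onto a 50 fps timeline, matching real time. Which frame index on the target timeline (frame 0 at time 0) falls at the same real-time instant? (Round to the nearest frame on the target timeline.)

Source frame index: (0×3600 + 43×60 + 42) × 30 + 26 = 78686.
Real time: 78686 / (30000/1001) = 39382343/15000 s.
Target frame: (39382343/15000) × (50) = 39382343/300 ≈ 131274.477 → 131274.

frame 131274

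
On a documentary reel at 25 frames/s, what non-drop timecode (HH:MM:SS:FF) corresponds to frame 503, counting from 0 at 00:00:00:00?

503 ÷ 25 = 20 full seconds, remainder 3 frames.
20 s = 0 h 0 min 20 s.
Timecode: 00:00:20:03.

00:00:20:03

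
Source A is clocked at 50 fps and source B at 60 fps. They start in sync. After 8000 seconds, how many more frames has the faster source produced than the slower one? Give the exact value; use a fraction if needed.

A emits 50 × 8000 = 400000 frames; B emits 60 × 8000 = 480000.
Difference = 80000 frames; B is ahead of A.

80000 frames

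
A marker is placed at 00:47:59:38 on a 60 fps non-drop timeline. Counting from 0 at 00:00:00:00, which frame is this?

frame 172778

Total seconds to the label: (0 × 3600 + 47 × 60 + 59) = 2879.
Frame index = 2879 × 60 + 38 = 172778.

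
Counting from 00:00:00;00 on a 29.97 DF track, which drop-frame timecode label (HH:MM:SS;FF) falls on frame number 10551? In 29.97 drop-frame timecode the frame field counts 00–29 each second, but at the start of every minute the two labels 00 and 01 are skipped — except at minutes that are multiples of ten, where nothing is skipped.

00:05:52;01

Each 10-minute DF block holds 10 × 60 × 30 − 9 × 2 = 17982 frames. 10551 ÷ 17982 → 0 full blocks, remainder 10551.
Within the partial block the first minute is 1800 frames and each further minute 1798, so 5 further minute boundaries passed. Total skipped labels = 18 × 0 + 2 × 5 = 10.
Non-drop label index = 10551 + 10 = 10561; at 30 labels/s that is 00:05:52:01, i.e. DF 00:05:52;01.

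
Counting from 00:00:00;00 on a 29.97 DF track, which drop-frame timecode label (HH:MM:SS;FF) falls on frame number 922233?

Each 10-minute DF block holds 10 × 60 × 30 − 9 × 2 = 17982 frames. 922233 ÷ 17982 → 51 full blocks, remainder 5151.
Within the partial block the first minute is 1800 frames and each further minute 1798, so 2 further minute boundaries passed. Total skipped labels = 18 × 51 + 2 × 2 = 922.
Non-drop label index = 922233 + 922 = 923155; at 30 labels/s that is 08:32:51:25, i.e. DF 08:32:51;25.

08:32:51;25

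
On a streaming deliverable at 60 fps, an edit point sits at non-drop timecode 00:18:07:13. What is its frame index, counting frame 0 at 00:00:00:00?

frame 65233

Total seconds to the label: (0 × 3600 + 18 × 60 + 7) = 1087.
Frame index = 1087 × 60 + 13 = 65233.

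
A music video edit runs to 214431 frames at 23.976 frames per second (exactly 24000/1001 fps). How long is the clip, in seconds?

Running time = 214431 / (24000/1001) = 8943.559625 s.

8943.559625 seconds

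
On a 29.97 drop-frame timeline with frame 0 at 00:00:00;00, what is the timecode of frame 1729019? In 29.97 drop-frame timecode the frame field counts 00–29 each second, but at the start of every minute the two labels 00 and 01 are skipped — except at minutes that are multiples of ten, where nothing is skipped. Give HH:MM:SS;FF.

16:01:31;19

Each 10-minute DF block holds 10 × 60 × 30 − 9 × 2 = 17982 frames. 1729019 ÷ 17982 → 96 full blocks, remainder 2747.
Within the partial block the first minute is 1800 frames and each further minute 1798, so 1 further minute boundary passed. Total skipped labels = 18 × 96 + 2 × 1 = 1730.
Non-drop label index = 1729019 + 1730 = 1730749; at 30 labels/s that is 16:01:31:19, i.e. DF 16:01:31;19.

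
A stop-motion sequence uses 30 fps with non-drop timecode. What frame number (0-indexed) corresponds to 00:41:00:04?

Total seconds to the label: (0 × 3600 + 41 × 60 + 0) = 2460.
Frame index = 2460 × 30 + 4 = 73804.

frame 73804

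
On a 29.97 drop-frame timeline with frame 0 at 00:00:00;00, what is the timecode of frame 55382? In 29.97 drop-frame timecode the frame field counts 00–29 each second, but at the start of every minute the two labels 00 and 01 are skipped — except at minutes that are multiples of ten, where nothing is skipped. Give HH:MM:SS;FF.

Each 10-minute DF block holds 10 × 60 × 30 − 9 × 2 = 17982 frames. 55382 ÷ 17982 → 3 full blocks, remainder 1436.
Within the partial block the first minute is 1800 frames and each further minute 1798, so 0 further minute boundaries passed. Total skipped labels = 18 × 3 + 2 × 0 = 54.
Non-drop label index = 55382 + 54 = 55436; at 30 labels/s that is 00:30:47:26, i.e. DF 00:30:47;26.

00:30:47;26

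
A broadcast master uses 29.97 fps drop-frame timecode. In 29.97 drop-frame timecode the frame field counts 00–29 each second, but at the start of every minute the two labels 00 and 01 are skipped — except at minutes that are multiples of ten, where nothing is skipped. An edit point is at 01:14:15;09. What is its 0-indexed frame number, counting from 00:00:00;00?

As if non-drop at 30 labels/s: (1 × 3600 + 14 × 60 + 15) × 30 + 9 = 133659.
Minute boundaries passed: 74; those not divisible by 10: 74 − 7 = 67; dropped labels = 2 × 67 = 134.
Actual frame index = 133659 − 134 = 133525.

133525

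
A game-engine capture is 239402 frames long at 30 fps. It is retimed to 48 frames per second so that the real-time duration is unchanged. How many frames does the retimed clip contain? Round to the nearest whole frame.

Frames at target rate = 239402 × (48) / (30) = 1915216/5 ≈ 383043.200.
Nearest whole frame: 383043.

383043 frames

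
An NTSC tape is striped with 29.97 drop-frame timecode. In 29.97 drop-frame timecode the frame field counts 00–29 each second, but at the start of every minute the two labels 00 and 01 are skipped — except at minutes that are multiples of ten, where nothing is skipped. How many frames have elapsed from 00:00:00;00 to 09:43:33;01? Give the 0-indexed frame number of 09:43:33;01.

1049341

Complete 10-minute blocks: 58, each 17982 frames → 1042956.
Remaining 3 whole minutes in the current block: 1800 + 2 × 1798 = 5396 frames.
Within the current minute: 33 × 30 + 1 − 2 = 989 (labels ;00/;01 skipped at this minute). Total = 1042956 + 5396 + 989 = 1049341.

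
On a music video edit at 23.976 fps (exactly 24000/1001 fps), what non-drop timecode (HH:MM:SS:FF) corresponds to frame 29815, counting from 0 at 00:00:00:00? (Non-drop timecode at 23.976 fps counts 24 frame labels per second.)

00:20:42:07

29815 ÷ 24 = 1242 full seconds, remainder 7 frames.
1242 s = 0 h 20 min 42 s.
Timecode: 00:20:42:07.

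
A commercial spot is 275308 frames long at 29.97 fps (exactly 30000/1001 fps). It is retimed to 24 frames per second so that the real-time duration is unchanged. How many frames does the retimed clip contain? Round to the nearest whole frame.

220467 frames

Frames at target rate = 275308 × (24) / (30000/1001) = 137791654/625 ≈ 220466.646.
Nearest whole frame: 220467.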